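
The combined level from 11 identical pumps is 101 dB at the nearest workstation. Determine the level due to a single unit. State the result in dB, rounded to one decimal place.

11 equal contributions raise the level by 10·log₁₀ 11 = 10.414 dB, so each unit alone gives 101 − 10.414.

90.6 dB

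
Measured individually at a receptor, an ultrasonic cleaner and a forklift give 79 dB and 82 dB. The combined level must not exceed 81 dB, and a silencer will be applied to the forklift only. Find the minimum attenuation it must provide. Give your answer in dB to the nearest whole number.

5 dB

The untreated sources together contribute 10^(79/10) = 7.943e+07, i.e. 79.00 dB.
To meet 81 dB overall, the treated forklift may contribute at most 10^(81/10) − 7.943e+07 = 4.646e+07, i.e. 76.67 dB.
Required insertion loss = 82 − 76.67 = 5.33 dB.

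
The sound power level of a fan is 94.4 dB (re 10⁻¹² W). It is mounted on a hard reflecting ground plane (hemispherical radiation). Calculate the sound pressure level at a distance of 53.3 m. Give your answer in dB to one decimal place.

51.9 dB

Free-field hemispherical radiation: L_p = L_w − 10·log₁₀(2π·r²), r = 53.3 m.
2π·r² = 1.785e+04 m², 10·log₁₀ of that is 42.516 dB.
L_p = 94.4 − 42.516 = 51.88 dB.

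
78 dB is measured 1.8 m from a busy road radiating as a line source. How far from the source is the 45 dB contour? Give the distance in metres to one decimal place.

3591.5 m

Line-source spreading drops the level by 10·log₁₀(r₂/r₁); inverting, r₂/r₁ = 10^(ΔL/10).
r₂ = 1.8·10^((78−45)/10) = 1.8·10^(33.0/10) = 3591.47 m.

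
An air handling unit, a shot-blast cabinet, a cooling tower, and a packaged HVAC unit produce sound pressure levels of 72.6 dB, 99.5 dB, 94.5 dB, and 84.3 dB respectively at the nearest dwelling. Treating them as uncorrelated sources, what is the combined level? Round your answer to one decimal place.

Incoherent sources combine by intensity addition: L_total = 10·log₁₀(Σ 10^(L_i/10)).
Σ 10^(L/10) = 10^(72.6/10) + 10^(99.5/10) + 10^(94.5/10) + 10^(84.3/10) = 1.202e+10.
L_total = 10·log₁₀(1.202e+10) = 100.80 dB.

100.8 dB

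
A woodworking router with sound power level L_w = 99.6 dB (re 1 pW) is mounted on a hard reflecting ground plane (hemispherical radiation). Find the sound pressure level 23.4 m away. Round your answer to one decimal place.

64.2 dB

L_p = L_w − 10·log₁₀(2π·r²) with r = 23.4 m.
2π·r² = 3440 m², 10·log₁₀ of that is 35.366 dB.
L_p = 99.6 − 35.366 = 64.23 dB.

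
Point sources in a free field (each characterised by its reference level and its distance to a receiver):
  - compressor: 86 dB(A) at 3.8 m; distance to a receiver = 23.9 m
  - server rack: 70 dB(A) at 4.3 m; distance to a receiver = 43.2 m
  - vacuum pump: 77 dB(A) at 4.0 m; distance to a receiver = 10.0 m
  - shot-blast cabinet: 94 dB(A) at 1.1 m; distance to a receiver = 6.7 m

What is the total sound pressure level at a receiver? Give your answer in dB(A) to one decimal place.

Apply inverse-square spreading to bring every level to the receiver, then sum 10^(L/10).
compressor: 86 − 20·log₁₀(23.9/3.8) = 86 − 15.97 = 70.03 dB(A).
server rack: 70 − 20·log₁₀(43.2/4.3) = 70 − 20.04 = 49.96 dB(A).
vacuum pump: 77 − 20·log₁₀(10.0/4.0) = 77 − 7.96 = 69.04 dB(A).
shot-blast cabinet: 94 − 20·log₁₀(6.7/1.1) = 94 − 15.69 = 78.31 dB(A).
Σ 10^(L/10) = 8.589e+07 → L_total = 10·log₁₀(8.589e+07) = 79.34 dB(A).

79.3 dB(A)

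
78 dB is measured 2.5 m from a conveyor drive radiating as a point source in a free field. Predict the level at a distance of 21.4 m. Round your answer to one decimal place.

59.4 dB

For a point source, L₂ = L₁ − 20·log₁₀(r₂/r₁).
L₂ = 78 − 20·log₁₀(21.4/2.5) = 78 − 18.649 = 59.35 dB.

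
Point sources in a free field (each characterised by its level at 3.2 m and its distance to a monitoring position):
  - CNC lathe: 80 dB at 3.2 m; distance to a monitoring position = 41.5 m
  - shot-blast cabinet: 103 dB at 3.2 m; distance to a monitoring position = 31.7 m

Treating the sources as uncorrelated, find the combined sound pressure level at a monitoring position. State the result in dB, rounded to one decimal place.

83.1 dB

Propagate each source to the receiver with L = L_ref − 20·log₁₀(r/r_ref), then add intensities.
CNC lathe: 80 − 20·log₁₀(41.5/3.2) = 80 − 22.26 = 57.74 dB.
shot-blast cabinet: 103 − 20·log₁₀(31.7/3.2) = 103 − 19.92 = 83.08 dB.
Σ 10^(L/10) = 2.039e+08 → L_total = 10·log₁₀(2.039e+08) = 83.09 dB.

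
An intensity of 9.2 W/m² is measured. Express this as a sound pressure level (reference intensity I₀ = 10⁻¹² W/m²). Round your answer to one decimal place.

129.6 dB

L = 10·log₁₀(I/I₀) = 10·log₁₀(9.2/10⁻¹²) = 10·log₁₀(9.2×10^12).
L = 10·(0.9638 + 12) = 129.64 dB.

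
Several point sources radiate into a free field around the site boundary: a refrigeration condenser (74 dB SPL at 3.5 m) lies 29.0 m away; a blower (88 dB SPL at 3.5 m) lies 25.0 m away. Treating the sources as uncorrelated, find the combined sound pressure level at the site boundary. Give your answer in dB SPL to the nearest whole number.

First find each source's level at the receiver (point-source: −20·log₁₀(r/r_ref)), then combine on an intensity basis.
refrigeration condenser: 74 − 20·log₁₀(29.0/3.5) = 74 − 18.37 = 55.63 dB SPL.
blower: 88 − 20·log₁₀(25.0/3.5) = 88 − 17.08 = 70.92 dB SPL.
Σ 10^(L/10) = 1.273e+07 → L_total = 10·log₁₀(1.273e+07) = 71.05 dB SPL.

71 dB SPL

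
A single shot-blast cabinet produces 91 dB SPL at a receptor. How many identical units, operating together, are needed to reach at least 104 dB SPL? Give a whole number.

20

The shortfall is 104 − 91 = 13.0 dB, and N units add 10·log₁₀ N, so need 10·log₁₀ N ≥ 13.0.
N ≥ 10^(13.0/10) = 19.953, so N = 20.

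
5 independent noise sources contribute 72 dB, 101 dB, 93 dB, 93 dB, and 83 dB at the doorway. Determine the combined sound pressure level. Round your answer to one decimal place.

For uncorrelated sources the intensities add, so convert each level to linear form, sum, and take 10·log₁₀ of the total.
Σ 10^(L/10) = 10^(72/10) + 10^(101/10) + 10^(93/10) + 10^(93/10) + 10^(83/10) = 1.680e+10.
L_total = 10·log₁₀(1.680e+10) = 102.25 dB.

102.3 dB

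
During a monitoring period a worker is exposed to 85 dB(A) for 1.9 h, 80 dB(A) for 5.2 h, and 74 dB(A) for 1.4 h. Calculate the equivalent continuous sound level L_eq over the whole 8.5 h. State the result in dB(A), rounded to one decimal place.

Weight each interval's intensity by its duration and average over T = 8.5 h:
Σ tᵢ·10^(Lᵢ/10) = 1.9·10^(85/10) + 5.2·10^(80/10) + 1.4·10^(74/10) = 1.156e+09.
L_eq = 10·log₁₀(1.156e+09/8.5) = 81.34 dB(A).

81.3 dB(A)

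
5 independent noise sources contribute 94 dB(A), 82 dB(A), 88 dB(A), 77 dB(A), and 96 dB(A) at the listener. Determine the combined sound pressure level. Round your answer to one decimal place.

98.7 dB(A)

Incoherent sources combine by intensity addition: L_total = 10·log₁₀(Σ 10^(L_i/10)).
Σ 10^(L/10) = 10^(94/10) + 10^(82/10) + 10^(88/10) + 10^(77/10) + 10^(96/10) = 7.333e+09.
L_total = 10·log₁₀(7.333e+09) = 98.65 dB(A).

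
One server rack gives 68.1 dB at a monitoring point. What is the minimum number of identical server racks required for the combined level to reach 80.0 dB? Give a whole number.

Need L₁ + 10·log₁₀ N ≥ 80.0, i.e. log₁₀ N ≥ 1.19.
N ≥ 10^(11.9/10) = 15.488, so N = 16.

16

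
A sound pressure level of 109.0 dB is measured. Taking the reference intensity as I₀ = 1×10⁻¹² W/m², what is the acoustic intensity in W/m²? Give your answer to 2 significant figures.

0.079 W/m²

I/I₀ = 10^(109.0/10) = 7.943e+10, so I = 7.943e+10 × 10⁻¹² W/m².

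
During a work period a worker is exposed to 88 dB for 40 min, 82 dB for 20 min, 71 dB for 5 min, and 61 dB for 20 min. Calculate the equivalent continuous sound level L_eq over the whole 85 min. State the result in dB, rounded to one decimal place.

85.3 dB

L_eq = 10·log₁₀[(1/T)·Σ tᵢ·10^(Lᵢ/10)] with T = 85 min.
Σ tᵢ·10^(Lᵢ/10) = 40·10^(88/10) + 20·10^(82/10) + 5·10^(71/10) + 20·10^(61/10) = 2.850e+10.
L_eq = 10·log₁₀(2.850e+10/85) = 85.25 dB.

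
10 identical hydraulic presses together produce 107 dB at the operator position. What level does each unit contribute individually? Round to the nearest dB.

For N identical incoherent sources L_total = L₁ + 10·log₁₀ N, so L₁ = 107 − 10·log₁₀(10) = 107 − 10.000.

97 dB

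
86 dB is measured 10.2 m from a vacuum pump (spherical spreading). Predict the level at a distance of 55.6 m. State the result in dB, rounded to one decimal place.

71.3 dB

Point-source attenuation: ΔL = 20·log₁₀(r₂/r₁) = 20·log₁₀(55.6/10.2) = 14.729 dB.
L₂ = 86 − 20·log₁₀(55.6/10.2) = 86 − 14.729 = 71.27 dB.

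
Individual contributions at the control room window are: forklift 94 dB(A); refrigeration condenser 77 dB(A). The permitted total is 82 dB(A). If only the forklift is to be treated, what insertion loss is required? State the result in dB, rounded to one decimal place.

The untreated sources together contribute 10^(77/10) = 5.012e+07, i.e. 77.00 dB(A).
The limit corresponds to 10^(82/10) = 1.585e+08; subtracting the fixed part leaves 1.084e+08 for the forklift, i.e. 80.35 dB(A).
So the forklift must be reduced from 94 to 80.35 dB(A): IL = 13.65 dB.

13.7 dB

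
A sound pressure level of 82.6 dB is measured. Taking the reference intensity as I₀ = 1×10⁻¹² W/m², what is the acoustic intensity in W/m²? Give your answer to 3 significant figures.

0.000182 W/m²

I/I₀ = 10^(82.6/10) = 1.82e+08, so I = 1.82e+08 × 10⁻¹² W/m².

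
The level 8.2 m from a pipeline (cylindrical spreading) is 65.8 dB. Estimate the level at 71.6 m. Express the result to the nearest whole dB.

56 dB

For a line source, L₂ = L₁ − 10·log₁₀(r₂/r₁).
L₂ = 65.8 − 10·log₁₀(71.6/8.2) = 65.8 − 9.411 = 56.39 dB.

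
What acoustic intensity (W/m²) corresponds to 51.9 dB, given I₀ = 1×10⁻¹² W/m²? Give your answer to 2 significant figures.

I = I₀·10^(L/10) = 10⁻¹² × 10^(51.9/10) = 10^(-6.810).

1.5e-07 W/m²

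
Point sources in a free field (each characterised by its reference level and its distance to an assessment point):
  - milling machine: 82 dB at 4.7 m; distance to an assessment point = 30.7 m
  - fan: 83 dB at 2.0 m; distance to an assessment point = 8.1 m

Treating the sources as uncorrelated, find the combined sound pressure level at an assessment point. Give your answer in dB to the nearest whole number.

First find each source's level at the receiver (point-source: −20·log₁₀(r/r_ref)), then combine on an intensity basis.
milling machine: 82 − 20·log₁₀(30.7/4.7) = 82 − 16.30 = 65.70 dB.
fan: 83 − 20·log₁₀(8.1/2.0) = 83 − 12.15 = 70.85 dB.
Σ 10^(L/10) = 1.588e+07 → L_total = 10·log₁₀(1.588e+07) = 72.01 dB.

72 dB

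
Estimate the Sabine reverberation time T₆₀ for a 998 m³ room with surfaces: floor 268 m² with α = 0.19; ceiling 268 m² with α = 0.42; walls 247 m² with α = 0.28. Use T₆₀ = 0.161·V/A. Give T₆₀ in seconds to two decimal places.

Summing Sᵢαᵢ: 268·0.19 + 268·0.42 + 247·0.28 = 232.64 m².
T₆₀ = 0.161·V/A = 0.161·998/232.64 = 0.691 s.

0.69 s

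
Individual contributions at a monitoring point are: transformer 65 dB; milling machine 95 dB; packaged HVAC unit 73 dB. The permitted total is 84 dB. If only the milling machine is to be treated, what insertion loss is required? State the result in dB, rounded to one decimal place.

Fixed contribution from the other sources: Σ 10^(L/10) = 10^(65/10) + 10^(73/10) = 2.311e+07 (73.64 dB).
The limit corresponds to 10^(84/10) = 2.512e+08; subtracting the fixed part leaves 2.281e+08 for the milling machine, i.e. 83.58 dB.
Required insertion loss = 95 − 83.58 = 11.42 dB.

11.4 dB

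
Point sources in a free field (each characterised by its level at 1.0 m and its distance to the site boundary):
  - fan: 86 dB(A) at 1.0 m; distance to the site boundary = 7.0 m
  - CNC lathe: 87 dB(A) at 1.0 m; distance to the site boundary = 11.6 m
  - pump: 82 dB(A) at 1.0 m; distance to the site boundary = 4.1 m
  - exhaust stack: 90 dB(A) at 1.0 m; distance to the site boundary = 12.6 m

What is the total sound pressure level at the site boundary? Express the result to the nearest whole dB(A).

74 dB(A)

Apply inverse-square spreading to bring every level to the receiver, then sum 10^(L/10).
fan: 86 − 20·log₁₀(7.0/1.0) = 86 − 16.90 = 69.10 dB(A).
CNC lathe: 87 − 20·log₁₀(11.6/1.0) = 87 − 21.29 = 65.71 dB(A).
pump: 82 − 20·log₁₀(4.1/1.0) = 82 − 12.26 = 69.74 dB(A).
exhaust stack: 90 − 20·log₁₀(12.6/1.0) = 90 − 22.01 = 67.99 dB(A).
Σ 10^(L/10) = 2.758e+07 → L_total = 10·log₁₀(2.758e+07) = 74.41 dB(A).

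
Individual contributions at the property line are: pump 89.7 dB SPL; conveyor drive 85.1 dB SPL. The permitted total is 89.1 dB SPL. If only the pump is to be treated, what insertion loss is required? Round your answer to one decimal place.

Fixed contribution from the other source: Σ 10^(L/10) = 10^(85.1/10) = 3.236e+08 (85.10 dB SPL).
The limit corresponds to 10^(89.1/10) = 8.128e+08; subtracting the fixed part leaves 4.892e+08 for the pump, i.e. 86.90 dB SPL.
So the pump must be reduced from 89.7 to 86.90 dB SPL: IL = 2.80 dB.

2.8 dB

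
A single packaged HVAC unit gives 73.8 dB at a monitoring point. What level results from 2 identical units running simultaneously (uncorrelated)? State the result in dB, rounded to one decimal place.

L_total = L₁ + 10·log₁₀ N for N identical incoherent sources.
L_total = 73.8 + 10·log₁₀(2) = 73.8 + 3.010 = 76.81 dB.

76.8 dB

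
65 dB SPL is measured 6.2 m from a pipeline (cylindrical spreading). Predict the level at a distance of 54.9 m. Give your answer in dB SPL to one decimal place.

55.5 dB SPL

For a line source, L₂ = L₁ − 10·log₁₀(r₂/r₁).
L₂ = 65 − 10·log₁₀(54.9/6.2) = 65 − 9.472 = 55.53 dB SPL.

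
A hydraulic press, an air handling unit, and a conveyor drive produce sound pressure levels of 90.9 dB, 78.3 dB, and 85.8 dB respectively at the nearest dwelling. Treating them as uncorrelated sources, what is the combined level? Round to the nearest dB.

Incoherent sources combine by intensity addition: L_total = 10·log₁₀(Σ 10^(L_i/10)).
Σ 10^(L/10) = 10^(90.9/10) + 10^(78.3/10) + 10^(85.8/10) = 1.678e+09.
L_total = 10·log₁₀(1.678e+09) = 92.25 dB.

92 dB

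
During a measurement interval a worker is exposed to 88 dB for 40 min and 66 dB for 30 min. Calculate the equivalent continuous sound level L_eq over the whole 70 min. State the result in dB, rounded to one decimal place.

L_eq = 10·log₁₀[(1/T)·Σ tᵢ·10^(Lᵢ/10)] with T = 70 min.
Σ tᵢ·10^(Lᵢ/10) = 40·10^(88/10) + 30·10^(66/10) = 2.536e+10.
L_eq = 10·log₁₀(2.536e+10/70) = 85.59 dB.

85.6 dB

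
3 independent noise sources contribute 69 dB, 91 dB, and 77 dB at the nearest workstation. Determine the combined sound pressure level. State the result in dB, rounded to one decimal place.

91.2 dB

Incoherent sources combine by intensity addition: L_total = 10·log₁₀(Σ 10^(L_i/10)).
Σ 10^(L/10) = 10^(69/10) + 10^(91/10) + 10^(77/10) = 1.317e+09.
L_total = 10·log₁₀(1.317e+09) = 91.20 dB.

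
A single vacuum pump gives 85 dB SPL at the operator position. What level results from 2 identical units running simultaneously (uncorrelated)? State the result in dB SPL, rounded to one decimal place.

88.0 dB SPL

L_total = L₁ + 10·log₁₀ N for N identical incoherent sources.
L_total = 85 + 10·log₁₀(2) = 85 + 3.010 = 88.01 dB SPL.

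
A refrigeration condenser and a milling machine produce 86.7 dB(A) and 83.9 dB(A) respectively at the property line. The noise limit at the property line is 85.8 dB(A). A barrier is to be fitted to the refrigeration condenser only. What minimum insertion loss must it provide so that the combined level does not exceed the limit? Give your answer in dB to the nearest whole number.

Everything except the refrigeration condenser sums to 10^(83.9/10) = 2.455e+08 in linear terms, 83.90 dB(A).
The limit corresponds to 10^(85.8/10) = 3.802e+08; subtracting the fixed part leaves 1.347e+08 for the refrigeration condenser, i.e. 81.29 dB(A).
So the refrigeration condenser must be reduced from 86.7 to 81.29 dB(A): IL = 5.41 dB.

5 dB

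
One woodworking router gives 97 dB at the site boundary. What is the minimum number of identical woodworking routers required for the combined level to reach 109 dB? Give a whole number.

Need L₁ + 10·log₁₀ N ≥ 109, i.e. log₁₀ N ≥ 1.20.
N ≥ 10^(12.0/10) = 15.849, so N = 16.

16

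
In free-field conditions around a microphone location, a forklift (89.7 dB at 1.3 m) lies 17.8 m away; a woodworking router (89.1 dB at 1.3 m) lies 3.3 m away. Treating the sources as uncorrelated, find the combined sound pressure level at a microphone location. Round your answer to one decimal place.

81.2 dB

First find each source's level at the receiver (point-source: −20·log₁₀(r/r_ref)), then combine on an intensity basis.
forklift: 89.7 − 20·log₁₀(17.8/1.3) = 89.7 − 22.73 = 66.97 dB.
woodworking router: 89.1 − 20·log₁₀(3.3/1.3) = 89.1 − 8.09 = 81.01 dB.
Σ 10^(L/10) = 1.311e+08 → L_total = 10·log₁₀(1.311e+08) = 81.18 dB.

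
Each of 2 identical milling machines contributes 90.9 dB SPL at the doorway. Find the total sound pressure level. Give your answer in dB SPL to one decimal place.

N identical incoherent sources raise the level by 10·log₁₀ N.
L_total = 90.9 + 10·log₁₀(2) = 90.9 + 3.010 = 93.91 dB SPL.

93.9 dB SPL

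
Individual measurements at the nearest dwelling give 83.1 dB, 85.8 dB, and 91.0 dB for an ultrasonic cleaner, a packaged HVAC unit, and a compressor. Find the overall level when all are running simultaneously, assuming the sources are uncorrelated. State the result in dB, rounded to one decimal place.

For uncorrelated sources the intensities add, so convert each level to linear form, sum, and take 10·log₁₀ of the total.
Σ 10^(L/10) = 10^(83.1/10) + 10^(85.8/10) + 10^(91.0/10) = 1.843e+09.
L_total = 10·log₁₀(1.843e+09) = 92.66 dB.

92.7 dB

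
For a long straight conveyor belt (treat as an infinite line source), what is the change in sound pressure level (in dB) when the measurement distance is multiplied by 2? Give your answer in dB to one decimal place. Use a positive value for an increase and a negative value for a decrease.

-3.0 dB

With cylindrical spreading the level changes by −10·log₁₀(r₂/r₁).
ΔL = −10·log₁₀(2) = -3.01 dB.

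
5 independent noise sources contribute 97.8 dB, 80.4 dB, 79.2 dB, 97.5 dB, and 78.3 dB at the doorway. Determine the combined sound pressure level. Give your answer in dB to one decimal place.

100.8 dB

Incoherent sources combine by intensity addition: L_total = 10·log₁₀(Σ 10^(L_i/10)).
Σ 10^(L/10) = 10^(97.8/10) + 10^(80.4/10) + 10^(79.2/10) + 10^(97.5/10) + 10^(78.3/10) = 1.191e+10.
L_total = 10·log₁₀(1.191e+10) = 100.76 dB.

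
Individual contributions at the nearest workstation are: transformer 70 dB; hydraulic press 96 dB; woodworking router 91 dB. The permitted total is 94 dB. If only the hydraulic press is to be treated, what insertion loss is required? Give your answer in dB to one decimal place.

Fixed contribution from the other sources: Σ 10^(L/10) = 10^(70/10) + 10^(91/10) = 1.269e+09 (91.03 dB).
The limit corresponds to 10^(94/10) = 2.512e+09; subtracting the fixed part leaves 1.243e+09 for the hydraulic press, i.e. 90.94 dB.
Required insertion loss = 96 − 90.94 = 5.06 dB.

5.1 dB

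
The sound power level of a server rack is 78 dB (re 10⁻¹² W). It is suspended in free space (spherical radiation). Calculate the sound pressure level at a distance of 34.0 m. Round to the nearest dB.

36 dB

The power spreads over a sphere of area 4π·r², so L_p = L_w − 10·log₁₀(4π·r²).
4π·r² = 1.453e+04 m², 10·log₁₀ of that is 41.622 dB.
L_p = 78 − 41.622 = 36.38 dB.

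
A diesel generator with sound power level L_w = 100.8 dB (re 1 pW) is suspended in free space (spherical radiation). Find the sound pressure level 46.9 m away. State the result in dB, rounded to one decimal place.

56.4 dB

L_p = L_w − 10·log₁₀(4π·r²) with r = 46.9 m.
4π·r² = 2.764e+04 m², 10·log₁₀ of that is 44.416 dB.
L_p = 100.8 − 44.416 = 56.38 dB.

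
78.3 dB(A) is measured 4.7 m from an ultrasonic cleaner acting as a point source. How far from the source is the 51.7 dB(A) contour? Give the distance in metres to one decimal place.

100.5 m

For a point source L₁ − L₂ = 20·log₁₀(r₂/r₁), so r₂ = r₁·10^((L₁−L₂)/20).
r₂ = 4.7·10^((78.3−51.7)/20) = 4.7·10^(26.6/20) = 100.48 m.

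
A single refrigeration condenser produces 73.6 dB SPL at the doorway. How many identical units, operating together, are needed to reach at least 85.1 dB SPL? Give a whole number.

Need L₁ + 10·log₁₀ N ≥ 85.1, i.e. log₁₀ N ≥ 1.15.
N ≥ 10^(11.5/10) = 14.125, so N = 15.

15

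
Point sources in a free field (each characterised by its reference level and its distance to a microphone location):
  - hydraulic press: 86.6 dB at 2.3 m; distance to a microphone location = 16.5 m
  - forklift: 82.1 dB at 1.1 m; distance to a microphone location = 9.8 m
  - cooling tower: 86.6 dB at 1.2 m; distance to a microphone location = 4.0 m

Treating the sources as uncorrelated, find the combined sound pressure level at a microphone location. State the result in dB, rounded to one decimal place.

77.2 dB

Propagate each source to the receiver with L = L_ref − 20·log₁₀(r/r_ref), then add intensities.
hydraulic press: 86.6 − 20·log₁₀(16.5/2.3) = 86.6 − 17.12 = 69.48 dB.
forklift: 82.1 − 20·log₁₀(9.8/1.1) = 82.1 − 19.00 = 63.10 dB.
cooling tower: 86.6 − 20·log₁₀(4.0/1.2) = 86.6 − 10.46 = 76.14 dB.
Σ 10^(L/10) = 5.206e+07 → L_total = 10·log₁₀(5.206e+07) = 77.17 dB.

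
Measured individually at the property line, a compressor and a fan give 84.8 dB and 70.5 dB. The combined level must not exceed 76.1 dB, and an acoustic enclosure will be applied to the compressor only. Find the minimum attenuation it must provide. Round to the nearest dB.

Everything except the compressor sums to 10^(70.5/10) = 1.122e+07 in linear terms, 70.50 dB.
The limit corresponds to 10^(76.1/10) = 4.074e+07; subtracting the fixed part leaves 2.952e+07 for the compressor, i.e. 74.70 dB.
Required insertion loss = 84.8 − 74.70 = 10.10 dB.

10 dB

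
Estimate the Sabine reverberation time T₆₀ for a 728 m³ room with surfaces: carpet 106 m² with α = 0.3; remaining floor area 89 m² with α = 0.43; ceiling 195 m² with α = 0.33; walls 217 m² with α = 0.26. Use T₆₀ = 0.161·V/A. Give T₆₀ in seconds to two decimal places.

Total absorption A = 106·0.3 + 89·0.43 + 195·0.33 + 217·0.26 = 190.84 m² sabins.
T₆₀ = 0.161 × 728 / 190.84 = 0.614 s.

0.61 s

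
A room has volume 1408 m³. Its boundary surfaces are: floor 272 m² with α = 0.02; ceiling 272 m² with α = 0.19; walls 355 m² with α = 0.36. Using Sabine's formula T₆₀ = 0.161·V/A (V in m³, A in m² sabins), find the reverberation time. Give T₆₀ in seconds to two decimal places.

Total absorption A = 272·0.02 + 272·0.19 + 355·0.36 = 184.92 m² sabins.
T₆₀ = 0.161 × 1408 / 184.92 = 1.226 s.

1.23 s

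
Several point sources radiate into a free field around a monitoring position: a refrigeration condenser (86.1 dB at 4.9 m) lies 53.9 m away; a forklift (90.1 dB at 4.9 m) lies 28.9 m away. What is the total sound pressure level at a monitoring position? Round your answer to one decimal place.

75.2 dB

Propagate each source to the receiver with L = L_ref − 20·log₁₀(r/r_ref), then add intensities.
refrigeration condenser: 86.1 − 20·log₁₀(53.9/4.9) = 86.1 − 20.83 = 65.27 dB.
forklift: 90.1 − 20·log₁₀(28.9/4.9) = 90.1 − 15.41 = 74.69 dB.
Σ 10^(L/10) = 3.278e+07 → L_total = 10·log₁₀(3.278e+07) = 75.16 dB.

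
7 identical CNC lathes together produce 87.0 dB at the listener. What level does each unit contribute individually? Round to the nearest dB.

79 dB

Dividing the total intensity by 7 lowers the level by 10·log₁₀ 7 = 8.451 dB: L₁ = 87.0 − 8.451.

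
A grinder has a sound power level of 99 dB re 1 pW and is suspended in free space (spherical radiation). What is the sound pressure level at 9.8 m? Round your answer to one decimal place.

L_p = L_w − 10·log₁₀(4π·r²) with r = 9.8 m.
4π·r² = 1207 m², 10·log₁₀ of that is 30.817 dB.
L_p = 99 − 30.817 = 68.18 dB.

68.2 dB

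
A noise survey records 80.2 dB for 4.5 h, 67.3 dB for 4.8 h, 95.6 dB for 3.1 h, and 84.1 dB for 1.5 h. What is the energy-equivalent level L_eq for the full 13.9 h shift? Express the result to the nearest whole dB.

89 dB

Weight each interval's intensity by its duration and average over T = 13.9 h:
Σ tᵢ·10^(Lᵢ/10) = 4.5·10^(80.2/10) + 4.8·10^(67.3/10) + 3.1·10^(95.6/10) + 1.5·10^(84.1/10) = 1.214e+10.
L_eq = 10·log₁₀(1.214e+10/13.9) = 89.41 dB.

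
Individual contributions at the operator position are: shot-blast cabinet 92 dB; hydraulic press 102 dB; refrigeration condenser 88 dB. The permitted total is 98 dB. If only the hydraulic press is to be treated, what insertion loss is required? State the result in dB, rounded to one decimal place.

Fixed contribution from the other sources: Σ 10^(L/10) = 10^(92/10) + 10^(88/10) = 2.216e+09 (93.46 dB).
The limit corresponds to 10^(98/10) = 6.310e+09; subtracting the fixed part leaves 4.094e+09 for the hydraulic press, i.e. 96.12 dB.
So the hydraulic press must be reduced from 102 to 96.12 dB: IL = 5.88 dB.

5.9 dB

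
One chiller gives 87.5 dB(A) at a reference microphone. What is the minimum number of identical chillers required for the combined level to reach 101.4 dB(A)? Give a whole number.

25

The shortfall is 101.4 − 87.5 = 13.9 dB, and N units add 10·log₁₀ N, so need 10·log₁₀ N ≥ 13.9.
N ≥ 10^(13.9/10) = 24.547, so N = 25.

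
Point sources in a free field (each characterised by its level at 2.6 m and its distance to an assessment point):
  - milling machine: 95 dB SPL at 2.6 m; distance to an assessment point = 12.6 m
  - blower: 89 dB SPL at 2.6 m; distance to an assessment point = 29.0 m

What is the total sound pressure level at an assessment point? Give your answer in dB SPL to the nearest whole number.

81 dB SPL

Propagate each source to the receiver with L = L_ref − 20·log₁₀(r/r_ref), then add intensities.
milling machine: 95 − 20·log₁₀(12.6/2.6) = 95 − 13.71 = 81.29 dB SPL.
blower: 89 − 20·log₁₀(29.0/2.6) = 89 − 20.95 = 68.05 dB SPL.
Σ 10^(L/10) = 1.410e+08 → L_total = 10·log₁₀(1.410e+08) = 81.49 dB SPL.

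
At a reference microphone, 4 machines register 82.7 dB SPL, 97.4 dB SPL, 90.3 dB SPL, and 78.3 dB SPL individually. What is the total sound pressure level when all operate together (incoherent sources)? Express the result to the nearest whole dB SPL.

Incoherent sources combine by intensity addition: L_total = 10·log₁₀(Σ 10^(L_i/10)).
Σ 10^(L/10) = 10^(82.7/10) + 10^(97.4/10) + 10^(90.3/10) + 10^(78.3/10) = 6.821e+09.
L_total = 10·log₁₀(6.821e+09) = 98.34 dB SPL.

98 dB SPL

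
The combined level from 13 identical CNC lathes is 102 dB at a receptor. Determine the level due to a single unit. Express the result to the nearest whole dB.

Dividing the total intensity by 13 lowers the level by 10·log₁₀ 13 = 11.139 dB: L₁ = 102 − 11.139.

91 dB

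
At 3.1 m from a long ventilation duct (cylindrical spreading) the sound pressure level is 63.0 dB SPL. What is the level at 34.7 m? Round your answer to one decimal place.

52.5 dB SPL

Line-source attenuation: ΔL = 10·log₁₀(r₂/r₁) = 10·log₁₀(34.7/3.1) = 10.490 dB.
L₂ = 63.0 − 10·log₁₀(34.7/3.1) = 63.0 − 10.490 = 52.51 dB SPL.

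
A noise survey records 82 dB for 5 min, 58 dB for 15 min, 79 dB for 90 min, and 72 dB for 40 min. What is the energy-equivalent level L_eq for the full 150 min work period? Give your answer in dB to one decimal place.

The energy average is taken in the linear domain: L_eq = 10·log₁₀[(Σ tᵢ·10^(Lᵢ/10))/T], T = 150 min.
Σ tᵢ·10^(Lᵢ/10) = 5·10^(82/10) + 15·10^(58/10) + 90·10^(79/10) + 40·10^(72/10) = 8.585e+09.
L_eq = 10·log₁₀(8.585e+09/150) = 77.58 dB.

77.6 dB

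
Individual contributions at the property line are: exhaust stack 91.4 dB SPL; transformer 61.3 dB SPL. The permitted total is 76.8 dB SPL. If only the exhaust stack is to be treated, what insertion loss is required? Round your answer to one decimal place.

Fixed contribution from the other source: Σ 10^(L/10) = 10^(61.3/10) = 1.349e+06 (61.30 dB SPL).
To meet 76.8 dB SPL overall, the treated exhaust stack may contribute at most 10^(76.8/10) − 1.349e+06 = 4.651e+07, i.e. 76.68 dB SPL.
So the exhaust stack must be reduced from 91.4 to 76.68 dB SPL: IL = 14.72 dB.

14.7 dB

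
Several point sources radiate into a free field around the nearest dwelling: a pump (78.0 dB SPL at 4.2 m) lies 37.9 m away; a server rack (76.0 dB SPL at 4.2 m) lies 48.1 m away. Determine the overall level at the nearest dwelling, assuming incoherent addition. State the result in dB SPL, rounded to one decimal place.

60.3 dB SPL

Apply inverse-square spreading to bring every level to the receiver, then sum 10^(L/10).
pump: 78.0 − 20·log₁₀(37.9/4.2) = 78.0 − 19.11 = 58.89 dB SPL.
server rack: 76.0 − 20·log₁₀(48.1/4.2) = 76.0 − 21.18 = 54.82 dB SPL.
Σ 10^(L/10) = 1.078e+06 → L_total = 10·log₁₀(1.078e+06) = 60.33 dB SPL.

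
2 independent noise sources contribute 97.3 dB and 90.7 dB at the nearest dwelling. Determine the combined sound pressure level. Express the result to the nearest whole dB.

98 dB

For uncorrelated sources the intensities add, so convert each level to linear form, sum, and take 10·log₁₀ of the total.
Σ 10^(L/10) = 10^(97.3/10) + 10^(90.7/10) = 6.545e+09.
L_total = 10·log₁₀(6.545e+09) = 98.16 dB.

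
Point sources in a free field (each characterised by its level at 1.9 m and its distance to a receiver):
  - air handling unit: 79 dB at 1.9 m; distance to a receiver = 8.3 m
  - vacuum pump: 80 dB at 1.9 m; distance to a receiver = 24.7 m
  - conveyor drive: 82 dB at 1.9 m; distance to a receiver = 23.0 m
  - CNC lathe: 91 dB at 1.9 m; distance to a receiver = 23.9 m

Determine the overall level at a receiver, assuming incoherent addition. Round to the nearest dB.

Apply inverse-square spreading to bring every level to the receiver, then sum 10^(L/10).
air handling unit: 79 − 20·log₁₀(8.3/1.9) = 79 − 12.81 = 66.19 dB.
vacuum pump: 80 − 20·log₁₀(24.7/1.9) = 80 − 22.28 = 57.72 dB.
conveyor drive: 82 − 20·log₁₀(23.0/1.9) = 82 − 21.66 = 60.34 dB.
CNC lathe: 91 − 20·log₁₀(23.9/1.9) = 91 − 21.99 = 69.01 dB.
Σ 10^(L/10) = 1.379e+07 → L_total = 10·log₁₀(1.379e+07) = 71.40 dB.

71 dB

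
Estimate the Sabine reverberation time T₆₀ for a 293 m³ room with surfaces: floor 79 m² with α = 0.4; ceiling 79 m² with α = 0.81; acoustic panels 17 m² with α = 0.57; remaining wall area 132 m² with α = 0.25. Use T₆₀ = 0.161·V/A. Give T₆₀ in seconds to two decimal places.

0.34 s

Summing Sᵢαᵢ: 79·0.4 + 79·0.81 + 17·0.57 + 132·0.25 = 138.28 m².
T₆₀ = 0.161 × 293 / 138.28 = 0.341 s.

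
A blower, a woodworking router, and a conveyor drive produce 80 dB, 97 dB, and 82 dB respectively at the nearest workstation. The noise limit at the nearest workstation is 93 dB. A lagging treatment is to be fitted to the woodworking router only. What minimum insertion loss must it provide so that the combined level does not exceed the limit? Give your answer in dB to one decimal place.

4.6 dB

Fixed contribution from the other sources: Σ 10^(L/10) = 10^(80/10) + 10^(82/10) = 2.585e+08 (84.12 dB).
To meet 93 dB overall, the treated woodworking router may contribute at most 10^(93/10) − 2.585e+08 = 1.737e+09, i.e. 92.40 dB.
Required insertion loss = 97 − 92.40 = 4.60 dB.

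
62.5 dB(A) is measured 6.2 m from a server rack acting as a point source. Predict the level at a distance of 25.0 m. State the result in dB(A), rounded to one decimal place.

50.4 dB(A)

Point-source attenuation: ΔL = 20·log₁₀(r₂/r₁) = 20·log₁₀(25.0/6.2) = 12.111 dB.
L₂ = 62.5 − 20·log₁₀(25.0/6.2) = 62.5 − 12.111 = 50.39 dB(A).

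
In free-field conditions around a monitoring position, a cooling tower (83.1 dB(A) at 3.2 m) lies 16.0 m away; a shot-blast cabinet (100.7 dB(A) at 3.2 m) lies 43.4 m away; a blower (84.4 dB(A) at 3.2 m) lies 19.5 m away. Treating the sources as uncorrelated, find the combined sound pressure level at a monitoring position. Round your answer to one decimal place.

79.0 dB(A)

First find each source's level at the receiver (point-source: −20·log₁₀(r/r_ref)), then combine on an intensity basis.
cooling tower: 83.1 − 20·log₁₀(16.0/3.2) = 83.1 − 13.98 = 69.12 dB(A).
shot-blast cabinet: 100.7 − 20·log₁₀(43.4/3.2) = 100.7 − 22.65 = 78.05 dB(A).
blower: 84.4 − 20·log₁₀(19.5/3.2) = 84.4 − 15.70 = 68.70 dB(A).
Σ 10^(L/10) = 7.946e+07 → L_total = 10·log₁₀(7.946e+07) = 79.00 dB(A).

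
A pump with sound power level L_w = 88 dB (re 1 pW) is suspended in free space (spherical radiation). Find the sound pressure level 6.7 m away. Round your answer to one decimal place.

L_p = L_w − 10·log₁₀(4π·r²) with r = 6.7 m.
4π·r² = 564.1 m², 10·log₁₀ of that is 27.514 dB.
L_p = 88 − 27.514 = 60.49 dB.

60.5 dB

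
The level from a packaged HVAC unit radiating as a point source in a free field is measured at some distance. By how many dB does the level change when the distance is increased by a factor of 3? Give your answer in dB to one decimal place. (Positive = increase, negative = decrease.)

With spherical spreading the level changes by −20·log₁₀(r₂/r₁).
ΔL = −20·log₁₀(3) = -9.54 dB.

-9.5 dB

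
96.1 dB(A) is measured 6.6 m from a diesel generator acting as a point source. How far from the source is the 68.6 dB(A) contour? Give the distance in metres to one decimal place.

156.5 m

The 27.5 dB drop corresponds to a distance ratio of 10^(27.5/20) for a point source.
r₂ = 6.6·10^((96.1−68.6)/20) = 6.6·10^(27.5/20) = 156.51 m.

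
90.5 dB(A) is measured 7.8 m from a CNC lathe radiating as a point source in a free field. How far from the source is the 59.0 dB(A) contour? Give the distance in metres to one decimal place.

293.2 m

The 31.5 dB drop corresponds to a distance ratio of 10^(31.5/20) for a point source.
r₂ = 7.8·10^((90.5−59.0)/20) = 7.8·10^(31.5/20) = 293.15 m.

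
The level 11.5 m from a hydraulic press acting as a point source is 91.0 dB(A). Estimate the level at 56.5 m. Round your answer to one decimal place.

77.2 dB(A)

Point-source attenuation: ΔL = 20·log₁₀(r₂/r₁) = 20·log₁₀(56.5/11.5) = 13.827 dB.
L₂ = 91.0 − 20·log₁₀(56.5/11.5) = 91.0 − 13.827 = 77.17 dB(A).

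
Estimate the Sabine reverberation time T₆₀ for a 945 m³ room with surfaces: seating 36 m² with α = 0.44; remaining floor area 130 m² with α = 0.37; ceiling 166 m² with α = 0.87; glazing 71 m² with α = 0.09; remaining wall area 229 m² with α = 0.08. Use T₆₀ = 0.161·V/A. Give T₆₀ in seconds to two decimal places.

Total absorption A = 36·0.44 + 130·0.37 + 166·0.87 + 71·0.09 + 229·0.08 = 233.07 m² sabins.
T₆₀ = 0.161·V/A = 0.161·945/233.07 = 0.653 s.

0.65 s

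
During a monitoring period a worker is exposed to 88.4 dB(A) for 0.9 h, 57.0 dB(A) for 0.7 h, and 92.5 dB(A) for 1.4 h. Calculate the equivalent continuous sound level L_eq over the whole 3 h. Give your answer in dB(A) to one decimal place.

90.2 dB(A)

The energy average is taken in the linear domain: L_eq = 10·log₁₀[(Σ tᵢ·10^(Lᵢ/10))/T], T = 3 h.
Σ tᵢ·10^(Lᵢ/10) = 0.9·10^(88.4/10) + 0.7·10^(57.0/10) + 1.4·10^(92.5/10) = 3.113e+09.
L_eq = 10·log₁₀(3.113e+09/3) = 90.16 dB(A).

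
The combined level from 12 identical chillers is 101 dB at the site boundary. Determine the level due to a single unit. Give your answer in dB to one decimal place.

90.2 dB

Dividing the total intensity by 12 lowers the level by 10·log₁₀ 12 = 10.792 dB: L₁ = 101 − 10.792.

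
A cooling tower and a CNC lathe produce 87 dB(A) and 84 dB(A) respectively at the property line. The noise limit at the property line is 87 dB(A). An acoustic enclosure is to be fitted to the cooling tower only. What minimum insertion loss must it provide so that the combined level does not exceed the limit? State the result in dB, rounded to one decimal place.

3.0 dB

Fixed contribution from the other source: Σ 10^(L/10) = 10^(84/10) = 2.512e+08 (84.00 dB(A)).
The limit corresponds to 10^(87/10) = 5.012e+08; subtracting the fixed part leaves 2.500e+08 for the cooling tower, i.e. 83.98 dB(A).
Required insertion loss = 87 − 83.98 = 3.02 dB.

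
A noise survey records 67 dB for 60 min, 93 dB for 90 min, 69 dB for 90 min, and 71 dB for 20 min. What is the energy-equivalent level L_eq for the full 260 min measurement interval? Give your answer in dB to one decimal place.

Weight each interval's intensity by its duration and average over T = 260 min:
Σ tᵢ·10^(Lᵢ/10) = 60·10^(67/10) + 90·10^(93/10) + 90·10^(69/10) + 20·10^(71/10) = 1.808e+11.
L_eq = 10·log₁₀(1.808e+11/260) = 88.42 dB.

88.4 dB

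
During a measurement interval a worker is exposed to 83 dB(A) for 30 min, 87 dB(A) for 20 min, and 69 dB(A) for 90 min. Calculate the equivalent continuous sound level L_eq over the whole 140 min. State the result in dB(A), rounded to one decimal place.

The energy average is taken in the linear domain: L_eq = 10·log₁₀[(Σ tᵢ·10^(Lᵢ/10))/T], T = 140 min.
Σ tᵢ·10^(Lᵢ/10) = 30·10^(83/10) + 20·10^(87/10) + 90·10^(69/10) = 1.672e+10.
L_eq = 10·log₁₀(1.672e+10/140) = 80.77 dB(A).

80.8 dB(A)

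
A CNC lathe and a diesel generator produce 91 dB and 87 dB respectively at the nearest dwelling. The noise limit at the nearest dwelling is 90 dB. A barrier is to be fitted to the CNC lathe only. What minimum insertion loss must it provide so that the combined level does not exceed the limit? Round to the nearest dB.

4 dB

Fixed contribution from the other source: Σ 10^(L/10) = 10^(87/10) = 5.012e+08 (87.00 dB).
To meet 90 dB overall, the treated CNC lathe may contribute at most 10^(90/10) − 5.012e+08 = 4.988e+08, i.e. 86.98 dB.
Required insertion loss = 91 − 86.98 = 4.02 dB.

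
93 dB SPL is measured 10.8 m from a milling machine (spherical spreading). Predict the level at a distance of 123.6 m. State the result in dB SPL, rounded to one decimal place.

71.8 dB SPL

Point-source attenuation: ΔL = 20·log₁₀(r₂/r₁) = 20·log₁₀(123.6/10.8) = 21.172 dB.
L₂ = 93 − 20·log₁₀(123.6/10.8) = 93 − 21.172 = 71.83 dB SPL.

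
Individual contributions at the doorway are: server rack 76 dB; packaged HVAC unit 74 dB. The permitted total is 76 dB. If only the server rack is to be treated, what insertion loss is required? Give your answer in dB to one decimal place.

4.3 dB

Fixed contribution from the other source: Σ 10^(L/10) = 10^(74/10) = 2.512e+07 (74.00 dB).
To meet 76 dB overall, the treated server rack may contribute at most 10^(76/10) − 2.512e+07 = 1.469e+07, i.e. 71.67 dB.
So the server rack must be reduced from 76 to 71.67 dB: IL = 4.33 dB.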